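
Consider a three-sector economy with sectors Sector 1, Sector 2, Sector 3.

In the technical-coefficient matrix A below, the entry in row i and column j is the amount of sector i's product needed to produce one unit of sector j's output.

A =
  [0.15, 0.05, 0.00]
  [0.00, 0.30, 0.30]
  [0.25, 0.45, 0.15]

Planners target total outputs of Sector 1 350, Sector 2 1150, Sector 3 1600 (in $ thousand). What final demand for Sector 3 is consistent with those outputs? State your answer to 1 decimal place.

d_3 = 755.0

I − A =
  [   0.85    -0.05     0.00]
  [   0.00     0.70    -0.30]
  [  -0.25    -0.45     0.85]
d = (I − A) x:
  d_1 = (+0.85)·350 + (-0.05)·1150 + (+0.00)·1600 = 240.0
  d_2 = (+0.00)·350 + (+0.70)·1150 + (-0.30)·1600 = 325.0
  d_3 = (-0.25)·350 + (-0.45)·1150 + (+0.85)·1600 = 755.0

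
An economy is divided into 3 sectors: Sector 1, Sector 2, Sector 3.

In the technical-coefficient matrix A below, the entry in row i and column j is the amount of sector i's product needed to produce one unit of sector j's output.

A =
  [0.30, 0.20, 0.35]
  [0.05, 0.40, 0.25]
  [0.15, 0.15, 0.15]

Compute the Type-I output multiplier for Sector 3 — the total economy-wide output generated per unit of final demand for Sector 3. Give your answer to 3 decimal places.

I − A =
  [   0.70    -0.20    -0.35]
  [  -0.05     0.60    -0.25]
  [  -0.15    -0.15     0.85]
Cofactors of I−A, C_ij = (−1)^(i+j)·(minor ij) (rows/columns in the sector order above):
  C_11 = (0.60)(0.85) − (-0.25)(-0.15) = 0.4725
  C_12 = −[(-0.05)(0.85) − (-0.25)(-0.15)] = 0.0800
  C_13 = (-0.05)(-0.15) − (0.60)(-0.15) = 0.0975
  C_21 = −[(-0.20)(0.85) − (-0.35)(-0.15)] = 0.2225
  C_22 = (0.70)(0.85) − (-0.35)(-0.15) = 0.5425
  C_23 = −[(0.70)(-0.15) − (-0.20)(-0.15)] = 0.1350
  C_31 = (-0.20)(-0.25) − (-0.35)(0.60) = 0.2600
  C_32 = −[(0.70)(-0.25) − (-0.35)(-0.05)] = 0.1925
  C_33 = (0.70)(0.60) − (-0.20)(-0.05) = 0.4100
det(I−A) = Σ_j (I−A)_1j·C_1j = (0.70)(0.4725) + (-0.20)(0.0800) + (-0.35)(0.0975) = 0.280625
adj(I−A) = Cᵀ =
  [ 0.4725   0.2225   0.2600]
  [ 0.0800   0.5425   0.1925]
  [ 0.0975   0.1350   0.4100]
(I − A)⁻¹ = adj(I−A) / det(I−A) ≈
  [   1.6837     0.7929     0.9265]
  [   0.2851     1.9332     0.6860]
  [   0.3474     0.4811     1.4610]
The output multiplier for sector j is the column-j sum of the Leontief inverse (I − A)⁻¹ = adj(I−A) / det(I−A).
Column 3 of adj(I−A): (0.2600, 0.1925, 0.4100); det(I−A) = 0.280625.
m_3 = (0.2600 + 0.1925 + 0.4100) / 0.280625 = 0.8625 / 0.280625 ≈ 3.073.

m_3 = 3.073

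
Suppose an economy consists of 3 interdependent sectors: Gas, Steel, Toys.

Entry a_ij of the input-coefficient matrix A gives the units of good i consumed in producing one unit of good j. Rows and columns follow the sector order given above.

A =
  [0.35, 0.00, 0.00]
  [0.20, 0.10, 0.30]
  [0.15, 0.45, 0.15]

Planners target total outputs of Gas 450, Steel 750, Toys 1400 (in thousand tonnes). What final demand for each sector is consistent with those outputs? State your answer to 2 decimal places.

I − A =
  [   0.65     0.00     0.00]
  [  -0.20     0.90    -0.30]
  [  -0.15    -0.45     0.85]
d = (I − A) x:
  d_G = (+0.65)·450 + (+0.00)·750 + (+0.00)·1400 = 292.50
  d_S = (-0.20)·450 + (+0.90)·750 + (-0.30)·1400 = 165.00
  d_T = (-0.15)·450 + (-0.45)·750 + (+0.85)·1400 = 785.00

d_G = 292.50, d_S = 165.00, d_T = 785.00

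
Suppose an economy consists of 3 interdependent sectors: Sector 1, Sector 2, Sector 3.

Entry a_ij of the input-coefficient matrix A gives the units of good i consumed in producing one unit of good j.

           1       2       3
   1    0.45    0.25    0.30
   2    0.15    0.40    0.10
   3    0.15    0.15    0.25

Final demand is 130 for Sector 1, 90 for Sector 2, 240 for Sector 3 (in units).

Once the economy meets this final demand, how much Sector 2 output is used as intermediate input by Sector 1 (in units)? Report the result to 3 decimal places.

I − A =
  [   0.55    -0.25    -0.30]
  [  -0.15     0.60    -0.10]
  [  -0.15    -0.15     0.75]
Cofactors of I−A, C_ij = (−1)^(i+j)·(minor ij) (rows/columns in the sector order above):
  C_11 = (0.60)(0.75) − (-0.10)(-0.15) = 0.4350
  C_12 = −[(-0.15)(0.75) − (-0.10)(-0.15)] = 0.1275
  C_13 = (-0.15)(-0.15) − (0.60)(-0.15) = 0.1125
  C_21 = −[(-0.25)(0.75) − (-0.30)(-0.15)] = 0.2325
  C_22 = (0.55)(0.75) − (-0.30)(-0.15) = 0.3675
  C_23 = −[(0.55)(-0.15) − (-0.25)(-0.15)] = 0.1200
  C_31 = (-0.25)(-0.10) − (-0.30)(0.60) = 0.2050
  C_32 = −[(0.55)(-0.10) − (-0.30)(-0.15)] = 0.1000
  C_33 = (0.55)(0.60) − (-0.25)(-0.15) = 0.2925
det(I−A) = Σ_j (I−A)_1j·C_1j = (0.55)(0.4350) + (-0.25)(0.1275) + (-0.30)(0.1125) = 0.173625
adj(I−A) = Cᵀ =
  [ 0.4350   0.2325   0.2050]
  [ 0.1275   0.3675   0.1000]
  [ 0.1125   0.1200   0.2925]
(I − A)⁻¹ = adj(I−A) / det(I−A) ≈
  [   2.5054     1.3391     1.1807]
  [   0.7343     2.1166     0.5760]
  [   0.6479     0.6911     1.6847]
First solve x = (I − A)⁻¹ d = adj(I−A)·d / det(I−A); in particular x_1 = (0.4350·130 + 0.2325·90 + 0.2050·240) / 0.173625 = 126.675 / 0.173625 ≈ 729.58963.
Intermediate flow from 2 to 1: z_21 = a_21 · x_1 = 0.15 × 126.675 / 0.173625 = 19.00125 / 0.173625 ≈ 109.438.

z_21 = 109.438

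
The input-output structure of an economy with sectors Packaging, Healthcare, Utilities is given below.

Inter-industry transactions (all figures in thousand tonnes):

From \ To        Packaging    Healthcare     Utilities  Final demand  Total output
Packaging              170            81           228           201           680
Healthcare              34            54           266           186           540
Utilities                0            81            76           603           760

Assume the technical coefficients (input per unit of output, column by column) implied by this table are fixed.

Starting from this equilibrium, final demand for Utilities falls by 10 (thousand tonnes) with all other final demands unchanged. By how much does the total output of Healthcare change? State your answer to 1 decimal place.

Δx_H = -5.0

Technical coefficients a_ij = z_ij / X_j:
  a_PP = 170/680 = 0.25, a_HP = 34/680 = 0.05, a_UP = 0/680 = 0.00
  a_PH = 81/540 = 0.15, a_HH = 54/540 = 0.10, a_UH = 81/540 = 0.15
  a_PU = 228/760 = 0.30, a_HU = 266/760 = 0.35, a_UU = 76/760 = 0.10
I − A =
  [   0.75    -0.15    -0.30]
  [  -0.05     0.90    -0.35]
  [   0.00    -0.15     0.90]
Cofactors of I−A, C_ij = (−1)^(i+j)·(minor ij) (rows/columns in the sector order above):
  C_11 = (0.90)(0.90) − (-0.35)(-0.15) = 0.7575
  C_12 = −[(-0.05)(0.90) − (-0.35)(0.00)] = 0.0450
  C_13 = (-0.05)(-0.15) − (0.90)(0.00) = 0.0075
  C_21 = −[(-0.15)(0.90) − (-0.30)(-0.15)] = 0.1800
  C_22 = (0.75)(0.90) − (-0.30)(0.00) = 0.6750
  C_23 = −[(0.75)(-0.15) − (-0.15)(0.00)] = 0.1125
  C_31 = (-0.15)(-0.35) − (-0.30)(0.90) = 0.3225
  C_32 = −[(0.75)(-0.35) − (-0.30)(-0.05)] = 0.2775
  C_33 = (0.75)(0.90) − (-0.15)(-0.05) = 0.6675
det(I−A) = Σ_j (I−A)_1j·C_1j = (0.75)(0.7575) + (-0.15)(0.0450) + (-0.30)(0.0075) = 0.559125
adj(I−A) = Cᵀ =
  [ 0.7575   0.1800   0.3225]
  [ 0.0450   0.6750   0.2775]
  [ 0.0075   0.1125   0.6675]
(I − A)⁻¹ = adj(I−A) / det(I−A) ≈
  [   1.3548     0.3219     0.5768]
  [   0.0805     1.2072     0.4963]
  [   0.0134     0.2012     1.1938]
Δx = (I − A)⁻¹ Δd with Δd having -10 in the Utilities component and 0 elsewhere.
So Δx_H = L_HU · (-10), where L_HU = adj(I−A)_HU / det(I−A) = 0.2775 / 0.559125.
Δx_H = 0.2775 × (-10) / 0.559125 = -2.775 / 0.559125 ≈ -5.0.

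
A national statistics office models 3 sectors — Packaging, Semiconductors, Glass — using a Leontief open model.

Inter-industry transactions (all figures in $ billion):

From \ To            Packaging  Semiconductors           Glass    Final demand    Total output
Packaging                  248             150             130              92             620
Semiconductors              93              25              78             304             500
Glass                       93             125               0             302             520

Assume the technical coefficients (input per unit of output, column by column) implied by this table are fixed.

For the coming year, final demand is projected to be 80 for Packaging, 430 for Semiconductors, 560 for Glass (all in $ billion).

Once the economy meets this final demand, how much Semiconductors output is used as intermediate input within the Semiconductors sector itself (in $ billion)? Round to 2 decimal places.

Technical coefficients a_ij = z_ij / X_j:
  a_PP = 248/620 = 0.40, a_SP = 93/620 = 0.15, a_GP = 93/620 = 0.15
  a_PS = 150/500 = 0.30, a_SS = 25/500 = 0.05, a_GS = 125/500 = 0.25
  a_PG = 130/520 = 0.25, a_SG = 78/520 = 0.15, a_GG = 0/520 = 0.00
I − A =
  [   0.60    -0.30    -0.25]
  [  -0.15     0.95    -0.15]
  [  -0.15    -0.25     1.00]
Cofactors of I−A, C_ij = (−1)^(i+j)·(minor ij) (rows/columns in the sector order above):
  C_11 = (0.95)(1.00) − (-0.15)(-0.25) = 0.9125
  C_12 = −[(-0.15)(1.00) − (-0.15)(-0.15)] = 0.1725
  C_13 = (-0.15)(-0.25) − (0.95)(-0.15) = 0.1800
  C_21 = −[(-0.30)(1.00) − (-0.25)(-0.25)] = 0.3625
  C_22 = (0.60)(1.00) − (-0.25)(-0.15) = 0.5625
  C_23 = −[(0.60)(-0.25) − (-0.30)(-0.15)] = 0.1950
  C_31 = (-0.30)(-0.15) − (-0.25)(0.95) = 0.2825
  C_32 = −[(0.60)(-0.15) − (-0.25)(-0.15)] = 0.1275
  C_33 = (0.60)(0.95) − (-0.30)(-0.15) = 0.5250
det(I−A) = Σ_j (I−A)_1j·C_1j = (0.60)(0.9125) + (-0.30)(0.1725) + (-0.25)(0.1800) = 0.45075
adj(I−A) = Cᵀ =
  [ 0.9125   0.3625   0.2825]
  [ 0.1725   0.5625   0.1275]
  [ 0.1800   0.1950   0.5250]
(I − A)⁻¹ = adj(I−A) / det(I−A) ≈
  [   2.0244     0.8042     0.6267]
  [   0.3827     1.2479     0.2829]
  [   0.3993     0.4326     1.1647]
First solve x = (I − A)⁻¹ d = adj(I−A)·d / det(I−A); in particular x_S = (0.1725·80 + 0.5625·430 + 0.1275·560) / 0.45075 = 327.075 / 0.45075 ≈ 725.6240.
Intermediate flow from S to S: z_SS = a_SS · x_S = 0.05 × 327.075 / 0.45075 = 16.35375 / 0.45075 ≈ 36.28.

z_SS = 36.28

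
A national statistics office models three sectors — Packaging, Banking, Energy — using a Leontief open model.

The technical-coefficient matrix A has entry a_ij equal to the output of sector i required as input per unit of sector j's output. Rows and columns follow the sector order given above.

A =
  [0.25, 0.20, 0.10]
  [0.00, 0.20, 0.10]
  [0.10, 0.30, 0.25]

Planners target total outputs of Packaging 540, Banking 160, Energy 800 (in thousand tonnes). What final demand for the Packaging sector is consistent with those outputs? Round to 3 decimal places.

d_1 = 293.000

I − A =
  [   0.75    -0.20    -0.10]
  [   0.00     0.80    -0.10]
  [  -0.10    -0.30     0.75]
d = (I − A) x:
  d_1 = (+0.75)·540 + (-0.20)·160 + (-0.10)·800 = 293.000
  d_2 = (+0.00)·540 + (+0.80)·160 + (-0.10)·800 = 48.000
  d_3 = (-0.10)·540 + (-0.30)·160 + (+0.75)·800 = 498.000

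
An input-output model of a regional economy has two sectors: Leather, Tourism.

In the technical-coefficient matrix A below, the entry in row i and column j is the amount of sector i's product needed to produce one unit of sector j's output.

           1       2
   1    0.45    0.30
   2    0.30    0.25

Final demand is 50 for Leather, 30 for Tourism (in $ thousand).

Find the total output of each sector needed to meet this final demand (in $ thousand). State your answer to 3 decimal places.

I − A =
  [   0.55    -0.30]
  [  -0.30     0.75]
det(I−A) = (0.55)(0.75) − (-0.30)(-0.30) = 0.3225
adj(I−A) = [[0.75, 0.30], [0.30, 0.55]]
(I − A)⁻¹ = adj(I−A) / det(I−A) ≈
  [   2.3256     0.9302]
  [   0.9302     1.7054]
x = (I − A)⁻¹ d = adj(I−A)·d / det(I−A), with det(I−A) = 0.3225:
  x_1 = (0.75·50 + 0.30·30) / 0.3225 = 46.50 / 0.3225 ≈ 144.186
  x_2 = (0.30·50 + 0.55·30) / 0.3225 = 31.50 / 0.3225 ≈ 97.674

x_1 = 144.186, x_2 = 97.674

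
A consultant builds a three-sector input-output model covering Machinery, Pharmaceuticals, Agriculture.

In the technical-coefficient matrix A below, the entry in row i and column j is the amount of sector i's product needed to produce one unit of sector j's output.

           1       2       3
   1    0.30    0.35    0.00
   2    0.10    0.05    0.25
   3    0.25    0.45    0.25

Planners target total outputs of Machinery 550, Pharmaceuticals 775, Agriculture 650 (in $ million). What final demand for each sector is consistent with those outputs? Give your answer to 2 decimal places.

I − A =
  [   0.70    -0.35     0.00]
  [  -0.10     0.95    -0.25]
  [  -0.25    -0.45     0.75]
d = (I − A) x:
  d_1 = (+0.70)·550 + (-0.35)·775 + (+0.00)·650 = 113.75
  d_2 = (-0.10)·550 + (+0.95)·775 + (-0.25)·650 = 518.75
  d_3 = (-0.25)·550 + (-0.45)·775 + (+0.75)·650 = 1.25

d_1 = 113.75, d_2 = 518.75, d_3 = 1.25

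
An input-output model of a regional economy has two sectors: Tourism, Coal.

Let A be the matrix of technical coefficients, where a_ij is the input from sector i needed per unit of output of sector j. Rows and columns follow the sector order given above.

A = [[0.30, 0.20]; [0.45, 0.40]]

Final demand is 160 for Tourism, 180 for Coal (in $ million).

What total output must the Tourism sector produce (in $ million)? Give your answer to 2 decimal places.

x_T = 400.00

I − A =
  [   0.70    -0.20]
  [  -0.45     0.60]
det(I−A) = (0.70)(0.60) − (-0.20)(-0.45) = 0.3300
adj(I−A) = [[0.60, 0.20], [0.45, 0.70]]
(I − A)⁻¹ = adj(I−A) / det(I−A) ≈
  [   1.8182     0.6061]
  [   1.3636     2.1212]
x = (I − A)⁻¹ d = adj(I−A)·d / det(I−A), with det(I−A) = 0.3300:
  x_T = (0.60·160 + 0.20·180) / 0.3300 = 132.00 / 0.3300 = 400.00
  x_C = (0.45·160 + 0.70·180) / 0.3300 = 198.00 / 0.3300 = 600.00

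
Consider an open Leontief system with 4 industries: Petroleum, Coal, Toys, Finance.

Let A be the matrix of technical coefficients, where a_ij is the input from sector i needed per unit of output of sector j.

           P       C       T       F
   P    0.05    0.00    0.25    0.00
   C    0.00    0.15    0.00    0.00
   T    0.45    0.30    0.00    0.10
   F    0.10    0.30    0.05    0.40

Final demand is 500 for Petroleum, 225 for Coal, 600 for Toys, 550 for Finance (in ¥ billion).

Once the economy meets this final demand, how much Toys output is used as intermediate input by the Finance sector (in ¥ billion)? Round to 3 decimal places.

z_TF = 128.751

I − A =
  [   0.95     0.00    -0.25     0.00]
  [   0.00     0.85     0.00     0.00]
  [  -0.45    -0.30     1.00    -0.10]
  [  -0.10    -0.30    -0.05     0.60]
Compute the cofactors C_ij = (−1)^(i+j)·(3×3 minor ij) of I−A; the adjugate is their transpose:
adj(I−A) = Cᵀ =
  [ 0.505750   0.052500   0.127500   0.021250]
  [ 0.000000   0.495250   0.000000   0.000000]
  [ 0.238000   0.199500   0.484500   0.080750]
  [ 0.104125   0.273000   0.061625   0.711875]
det(I−A) = Σ_j (I−A)_1j·C_1j = (0.95)(0.505750) + (0.00)(0.000000) + (-0.25)(0.238000) + (0.00)(0.104125) = 0.4209625
(I − A)⁻¹ = adj(I−A) / det(I−A) ≈
  [   1.2014     0.1247     0.3029     0.0505]
  [   0.0000     1.1765     0.0000     0.0000]
  [   0.5654     0.4739     1.1509     0.1918]
  [   0.2473     0.6485     0.1464     1.6911]
First solve x = (I − A)⁻¹ d = adj(I−A)·d / det(I−A); in particular x_F = (0.104125·500 + 0.273000·225 + 0.061625·600 + 0.711875·550) / 0.4209625 = 541.99375 / 0.4209625 ≈ 1287.51076.
Intermediate flow from T to F: z_TF = a_TF · x_F = 0.10 × 541.99375 / 0.4209625 = 54.199375 / 0.4209625 ≈ 128.751.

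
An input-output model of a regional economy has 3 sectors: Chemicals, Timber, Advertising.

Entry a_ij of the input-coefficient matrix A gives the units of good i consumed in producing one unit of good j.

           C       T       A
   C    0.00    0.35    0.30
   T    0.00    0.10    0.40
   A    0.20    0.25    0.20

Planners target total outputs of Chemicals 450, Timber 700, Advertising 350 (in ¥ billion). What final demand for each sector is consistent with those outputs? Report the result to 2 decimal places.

I − A =
  [   1.00    -0.35    -0.30]
  [   0.00     0.90    -0.40]
  [  -0.20    -0.25     0.80]
d = (I − A) x:
  d_C = (+1.00)·450 + (-0.35)·700 + (-0.30)·350 = 100.00
  d_T = (+0.00)·450 + (+0.90)·700 + (-0.40)·350 = 490.00
  d_A = (-0.20)·450 + (-0.25)·700 + (+0.80)·350 = 15.00

d_C = 100.00, d_T = 490.00, d_A = 15.00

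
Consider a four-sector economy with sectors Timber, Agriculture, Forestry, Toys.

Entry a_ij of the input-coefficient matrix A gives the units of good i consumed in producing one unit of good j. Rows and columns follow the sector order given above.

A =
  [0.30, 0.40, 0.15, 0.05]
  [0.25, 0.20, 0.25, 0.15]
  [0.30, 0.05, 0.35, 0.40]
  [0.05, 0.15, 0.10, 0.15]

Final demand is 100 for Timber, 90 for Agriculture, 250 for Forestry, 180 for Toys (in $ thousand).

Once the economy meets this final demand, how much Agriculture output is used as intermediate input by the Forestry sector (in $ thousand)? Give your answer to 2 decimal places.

I − A =
  [   0.70    -0.40    -0.15    -0.05]
  [  -0.25     0.80    -0.25    -0.15]
  [  -0.30    -0.05     0.65    -0.40]
  [  -0.05    -0.15    -0.10     0.85]
Compute the cofactors C_ij = (−1)^(i+j)·(3×3 minor ij) of I−A; the adjugate is their transpose:
adj(I−A) = Cᵀ =
  [ 0.369000   0.225500   0.195500   0.153500]
  [ 0.206250   0.314375   0.192875   0.158375]
  [ 0.239250   0.183875   0.368375   0.219875]
  [ 0.086250   0.090375   0.088875   0.222375]
det(I−A) = Σ_j (I−A)_1j·C_1j = (0.70)(0.369000) + (-0.40)(0.206250) + (-0.15)(0.239250) + (-0.05)(0.086250) = 0.1356
(I − A)⁻¹ = adj(I−A) / det(I−A) ≈
  [   2.7212     1.6630     1.4417     1.1320]
  [   1.5210     2.3184     1.4224     1.1680]
  [   1.7644     1.3560     2.7166     1.6215]
  [   0.6361     0.6665     0.6554     1.6399]
First solve x = (I − A)⁻¹ d = adj(I−A)·d / det(I−A); in particular x_3 = (0.239250·100 + 0.183875·90 + 0.368375·250 + 0.219875·180) / 0.1356 = 172.145 / 0.1356 ≈ 1269.5059.
Intermediate flow from 2 to 3: z_23 = a_23 · x_3 = 0.25 × 172.145 / 0.1356 = 43.03625 / 0.1356 ≈ 317.38.

z_23 = 317.38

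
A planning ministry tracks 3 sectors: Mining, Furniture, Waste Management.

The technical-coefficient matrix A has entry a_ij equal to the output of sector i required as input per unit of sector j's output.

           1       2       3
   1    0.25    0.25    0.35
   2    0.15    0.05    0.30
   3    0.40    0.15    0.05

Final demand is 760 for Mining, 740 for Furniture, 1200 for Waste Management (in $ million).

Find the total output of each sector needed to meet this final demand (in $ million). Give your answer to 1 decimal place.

I − A =
  [   0.75    -0.25    -0.35]
  [  -0.15     0.95    -0.30]
  [  -0.40    -0.15     0.95]
Cofactors of I−A, C_ij = (−1)^(i+j)·(minor ij) (rows/columns in the sector order above):
  C_11 = (0.95)(0.95) − (-0.30)(-0.15) = 0.8575
  C_12 = −[(-0.15)(0.95) − (-0.30)(-0.40)] = 0.2625
  C_13 = (-0.15)(-0.15) − (0.95)(-0.40) = 0.4025
  C_21 = −[(-0.25)(0.95) − (-0.35)(-0.15)] = 0.2900
  C_22 = (0.75)(0.95) − (-0.35)(-0.40) = 0.5725
  C_23 = −[(0.75)(-0.15) − (-0.25)(-0.40)] = 0.2125
  C_31 = (-0.25)(-0.30) − (-0.35)(0.95) = 0.4075
  C_32 = −[(0.75)(-0.30) − (-0.35)(-0.15)] = 0.2775
  C_33 = (0.75)(0.95) − (-0.25)(-0.15) = 0.6750
det(I−A) = Σ_j (I−A)_1j·C_1j = (0.75)(0.8575) + (-0.25)(0.2625) + (-0.35)(0.4025) = 0.436625
adj(I−A) = Cᵀ =
  [ 0.8575   0.2900   0.4075]
  [ 0.2625   0.5725   0.2775]
  [ 0.4025   0.2125   0.6750]
(I − A)⁻¹ = adj(I−A) / det(I−A) ≈
  [   1.9639     0.6642     0.9333]
  [   0.6012     1.3112     0.6356]
  [   0.9218     0.4867     1.5459]
x = (I − A)⁻¹ d = adj(I−A)·d / det(I−A), with det(I−A) = 0.436625:
  x_1 = (0.8575·760 + 0.2900·740 + 0.4075·1200) / 0.436625 = 1355.30 / 0.436625 ≈ 3104.0
  x_2 = (0.2625·760 + 0.5725·740 + 0.2775·1200) / 0.436625 = 956.15 / 0.436625 ≈ 2189.9
  x_3 = (0.4025·760 + 0.2125·740 + 0.6750·1200) / 0.436625 = 1273.15 / 0.436625 ≈ 2915.9

x_1 = 3104.0, x_2 = 2189.9, x_3 = 2915.9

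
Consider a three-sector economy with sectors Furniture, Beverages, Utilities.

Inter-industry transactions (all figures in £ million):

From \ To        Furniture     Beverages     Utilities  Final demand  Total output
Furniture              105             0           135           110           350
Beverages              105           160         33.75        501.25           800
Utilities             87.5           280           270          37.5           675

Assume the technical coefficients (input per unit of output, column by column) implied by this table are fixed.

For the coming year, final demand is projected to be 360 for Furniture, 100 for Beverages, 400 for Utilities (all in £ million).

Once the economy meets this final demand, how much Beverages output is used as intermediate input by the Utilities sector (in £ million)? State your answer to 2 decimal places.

z_23 = 68.18

Technical coefficients a_ij = z_ij / X_j:
  a_11 = 105/350 = 0.30, a_21 = 105/350 = 0.30, a_31 = 87.5/350 = 0.25
  a_12 = 0/800 = 0.00, a_22 = 160/800 = 0.20, a_32 = 280/800 = 0.35
  a_13 = 135/675 = 0.20, a_23 = 33.75/675 = 0.05, a_33 = 270/675 = 0.40
I − A =
  [   0.70     0.00    -0.20]
  [  -0.30     0.80    -0.05]
  [  -0.25    -0.35     0.60]
Cofactors of I−A, C_ij = (−1)^(i+j)·(minor ij) (rows/columns in the sector order above):
  C_11 = (0.80)(0.60) − (-0.05)(-0.35) = 0.4625
  C_12 = −[(-0.30)(0.60) − (-0.05)(-0.25)] = 0.1925
  C_13 = (-0.30)(-0.35) − (0.80)(-0.25) = 0.3050
  C_21 = −[(0.00)(0.60) − (-0.20)(-0.35)] = 0.0700
  C_22 = (0.70)(0.60) − (-0.20)(-0.25) = 0.3700
  C_23 = −[(0.70)(-0.35) − (0.00)(-0.25)] = 0.2450
  C_31 = (0.00)(-0.05) − (-0.20)(0.80) = 0.1600
  C_32 = −[(0.70)(-0.05) − (-0.20)(-0.30)] = 0.0950
  C_33 = (0.70)(0.80) − (0.00)(-0.30) = 0.5600
det(I−A) = Σ_j (I−A)_1j·C_1j = (0.70)(0.4625) + (0.00)(0.1925) + (-0.20)(0.3050) = 0.26275
adj(I−A) = Cᵀ =
  [ 0.4625   0.0700   0.1600]
  [ 0.1925   0.3700   0.0950]
  [ 0.3050   0.2450   0.5600]
(I − A)⁻¹ = adj(I−A) / det(I−A) ≈
  [   1.7602     0.2664     0.6089]
  [   0.7326     1.4082     0.3616]
  [   1.1608     0.9324     2.1313]
First solve x = (I − A)⁻¹ d = adj(I−A)·d / det(I−A); in particular x_3 = (0.3050·360 + 0.2450·100 + 0.5600·400) / 0.26275 = 358.30 / 0.26275 ≈ 1363.6537.
Intermediate flow from 2 to 3: z_23 = a_23 · x_3 = 0.05 × 358.30 / 0.26275 = 17.915 / 0.26275 ≈ 68.18.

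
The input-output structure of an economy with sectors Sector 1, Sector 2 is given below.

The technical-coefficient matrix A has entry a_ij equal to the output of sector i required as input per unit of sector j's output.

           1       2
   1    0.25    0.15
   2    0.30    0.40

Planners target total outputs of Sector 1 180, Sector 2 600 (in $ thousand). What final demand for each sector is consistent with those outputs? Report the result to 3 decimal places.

d_1 = 45.000, d_2 = 306.000

I − A =
  [   0.75    -0.15]
  [  -0.30     0.60]
d = (I − A) x:
  d_1 = (+0.75)·180 + (-0.15)·600 = 45.000
  d_2 = (-0.30)·180 + (+0.60)·600 = 306.000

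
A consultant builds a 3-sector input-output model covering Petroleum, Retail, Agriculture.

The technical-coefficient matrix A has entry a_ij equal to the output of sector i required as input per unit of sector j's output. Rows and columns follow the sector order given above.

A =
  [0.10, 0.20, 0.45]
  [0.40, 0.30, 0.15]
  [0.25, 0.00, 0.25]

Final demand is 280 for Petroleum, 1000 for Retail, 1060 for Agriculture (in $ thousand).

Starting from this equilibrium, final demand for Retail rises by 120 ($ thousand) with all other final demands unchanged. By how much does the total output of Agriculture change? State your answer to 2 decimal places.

I − A =
  [   0.90    -0.20    -0.45]
  [  -0.40     0.70    -0.15]
  [  -0.25     0.00     0.75]
Cofactors of I−A, C_ij = (−1)^(i+j)·(minor ij) (rows/columns in the sector order above):
  C_11 = (0.70)(0.75) − (-0.15)(0.00) = 0.5250
  C_12 = −[(-0.40)(0.75) − (-0.15)(-0.25)] = 0.3375
  C_13 = (-0.40)(0.00) − (0.70)(-0.25) = 0.1750
  C_21 = −[(-0.20)(0.75) − (-0.45)(0.00)] = 0.1500
  C_22 = (0.90)(0.75) − (-0.45)(-0.25) = 0.5625
  C_23 = −[(0.90)(0.00) − (-0.20)(-0.25)] = 0.0500
  C_31 = (-0.20)(-0.15) − (-0.45)(0.70) = 0.3450
  C_32 = −[(0.90)(-0.15) − (-0.45)(-0.40)] = 0.3150
  C_33 = (0.90)(0.70) − (-0.20)(-0.40) = 0.5500
det(I−A) = Σ_j (I−A)_1j·C_1j = (0.90)(0.5250) + (-0.20)(0.3375) + (-0.45)(0.1750) = 0.32625
adj(I−A) = Cᵀ =
  [ 0.5250   0.1500   0.3450]
  [ 0.3375   0.5625   0.3150]
  [ 0.1750   0.0500   0.5500]
(I − A)⁻¹ = adj(I−A) / det(I−A) ≈
  [   1.6092     0.4598     1.0575]
  [   1.0345     1.7241     0.9655]
  [   0.5364     0.1533     1.6858]
Δx = (I − A)⁻¹ Δd with Δd having +120 in the Retail component and 0 elsewhere.
So Δx_A = L_AR · (+120), where L_AR = adj(I−A)_AR / det(I−A) = 0.0500 / 0.32625.
Δx_A = 0.0500 × (+120) / 0.32625 = 6.00 / 0.32625 ≈ 18.39.

Δx_A = 18.39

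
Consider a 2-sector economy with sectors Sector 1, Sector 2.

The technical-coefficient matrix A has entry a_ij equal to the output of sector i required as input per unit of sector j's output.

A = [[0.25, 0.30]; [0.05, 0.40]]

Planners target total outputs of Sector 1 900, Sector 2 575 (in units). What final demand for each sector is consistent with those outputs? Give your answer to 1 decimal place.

d_1 = 502.5, d_2 = 300.0

I − A =
  [   0.75    -0.30]
  [  -0.05     0.60]
d = (I − A) x:
  d_1 = (+0.75)·900 + (-0.30)·575 = 502.5
  d_2 = (-0.05)·900 + (+0.60)·575 = 300.0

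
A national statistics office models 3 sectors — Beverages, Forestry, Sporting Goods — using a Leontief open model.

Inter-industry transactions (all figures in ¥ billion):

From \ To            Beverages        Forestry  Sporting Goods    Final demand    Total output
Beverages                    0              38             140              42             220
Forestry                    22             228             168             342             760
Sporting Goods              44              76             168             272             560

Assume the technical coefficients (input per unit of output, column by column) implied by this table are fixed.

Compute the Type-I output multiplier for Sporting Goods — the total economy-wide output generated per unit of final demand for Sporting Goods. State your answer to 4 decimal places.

m_S = 2.9087

Technical coefficients a_ij = z_ij / X_j:
  a_BB = 0/220 = 0.00, a_FB = 22/220 = 0.10, a_SB = 44/220 = 0.20
  a_BF = 38/760 = 0.05, a_FF = 228/760 = 0.30, a_SF = 76/760 = 0.10
  a_BS = 140/560 = 0.25, a_FS = 168/560 = 0.30, a_SS = 168/560 = 0.30
I − A =
  [   1.00    -0.05    -0.25]
  [  -0.10     0.70    -0.30]
  [  -0.20    -0.10     0.70]
Cofactors of I−A, C_ij = (−1)^(i+j)·(minor ij) (rows/columns in the sector order above):
  C_11 = (0.70)(0.70) − (-0.30)(-0.10) = 0.4600
  C_12 = −[(-0.10)(0.70) − (-0.30)(-0.20)] = 0.1300
  C_13 = (-0.10)(-0.10) − (0.70)(-0.20) = 0.1500
  C_21 = −[(-0.05)(0.70) − (-0.25)(-0.10)] = 0.0600
  C_22 = (1.00)(0.70) − (-0.25)(-0.20) = 0.6500
  C_23 = −[(1.00)(-0.10) − (-0.05)(-0.20)] = 0.1100
  C_31 = (-0.05)(-0.30) − (-0.25)(0.70) = 0.1900
  C_32 = −[(1.00)(-0.30) − (-0.25)(-0.10)] = 0.3250
  C_33 = (1.00)(0.70) − (-0.05)(-0.10) = 0.6950
det(I−A) = Σ_j (I−A)_1j·C_1j = (1.00)(0.4600) + (-0.05)(0.1300) + (-0.25)(0.1500) = 0.4160
adj(I−A) = Cᵀ =
  [ 0.4600   0.0600   0.1900]
  [ 0.1300   0.6500   0.3250]
  [ 0.1500   0.1100   0.6950]
(I − A)⁻¹ = adj(I−A) / det(I−A) ≈
  [   1.10577     0.14423     0.45673]
  [   0.31250     1.56250     0.78125]
  [   0.36058     0.26442     1.67067]
The output multiplier for sector j is the column-j sum of the Leontief inverse (I − A)⁻¹ = adj(I−A) / det(I−A).
Column S of adj(I−A): (0.1900, 0.3250, 0.6950); det(I−A) = 0.4160.
m_S = (0.1900 + 0.3250 + 0.6950) / 0.4160 = 1.21 / 0.4160 ≈ 2.9087.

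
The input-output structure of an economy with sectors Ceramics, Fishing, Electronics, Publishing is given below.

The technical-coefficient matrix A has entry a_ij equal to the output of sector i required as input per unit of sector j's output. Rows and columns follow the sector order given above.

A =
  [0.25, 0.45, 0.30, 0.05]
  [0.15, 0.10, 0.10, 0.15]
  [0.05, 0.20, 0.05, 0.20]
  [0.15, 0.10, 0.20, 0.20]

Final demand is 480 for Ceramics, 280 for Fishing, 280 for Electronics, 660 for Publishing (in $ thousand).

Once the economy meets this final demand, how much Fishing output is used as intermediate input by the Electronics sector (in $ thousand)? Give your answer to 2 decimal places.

z_FE = 88.76

I − A =
  [   0.75    -0.45    -0.30    -0.05]
  [  -0.15     0.90    -0.10    -0.15]
  [  -0.05    -0.20     0.95    -0.20]
  [  -0.15    -0.10    -0.20     0.80]
Compute the cofactors C_ij = (−1)^(i+j)·(3×3 minor ij) of I−A; the adjugate is their transpose:
adj(I−A) = Cᵀ =
  [ 0.609750   0.384750   0.270500   0.177875]
  [ 0.137875   0.511375   0.126000   0.136000]
  [ 0.093750   0.165250   0.457125   0.151125]
  [ 0.155000   0.177375   0.180750   0.537375]
det(I−A) = Σ_j (I−A)_1j·C_1j = (0.75)(0.609750) + (-0.45)(0.137875) + (-0.30)(0.093750) + (-0.05)(0.155000) = 0.35939375
(I − A)⁻¹ = adj(I−A) / det(I−A) ≈
  [   1.6966     1.0706     0.7527     0.4949]
  [   0.3836     1.4229     0.3506     0.3784]
  [   0.2609     0.4598     1.2719     0.4205]
  [   0.4313     0.4935     0.5029     1.4952]
First solve x = (I − A)⁻¹ d = adj(I−A)·d / det(I−A); in particular x_E = (0.093750·480 + 0.165250·280 + 0.457125·280 + 0.151125·660) / 0.35939375 = 319.0075 / 0.35939375 ≈ 887.6267.
Intermediate flow from F to E: z_FE = a_FE · x_E = 0.10 × 319.0075 / 0.35939375 = 31.90075 / 0.35939375 ≈ 88.76.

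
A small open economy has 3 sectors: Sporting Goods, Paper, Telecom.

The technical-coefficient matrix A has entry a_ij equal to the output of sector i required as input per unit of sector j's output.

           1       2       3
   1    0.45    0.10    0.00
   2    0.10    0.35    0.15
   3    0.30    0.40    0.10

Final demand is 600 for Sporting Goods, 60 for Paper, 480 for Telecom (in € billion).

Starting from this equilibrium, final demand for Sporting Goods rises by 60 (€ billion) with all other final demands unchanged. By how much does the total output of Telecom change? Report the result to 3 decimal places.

Δx_3 = 51.226

I − A =
  [   0.55    -0.10     0.00]
  [  -0.10     0.65    -0.15]
  [  -0.30    -0.40     0.90]
Cofactors of I−A, C_ij = (−1)^(i+j)·(minor ij) (rows/columns in the sector order above):
  C_11 = (0.65)(0.90) − (-0.15)(-0.40) = 0.5250
  C_12 = −[(-0.10)(0.90) − (-0.15)(-0.30)] = 0.1350
  C_13 = (-0.10)(-0.40) − (0.65)(-0.30) = 0.2350
  C_21 = −[(-0.10)(0.90) − (0.00)(-0.40)] = 0.0900
  C_22 = (0.55)(0.90) − (0.00)(-0.30) = 0.4950
  C_23 = −[(0.55)(-0.40) − (-0.10)(-0.30)] = 0.2500
  C_31 = (-0.10)(-0.15) − (0.00)(0.65) = 0.0150
  C_32 = −[(0.55)(-0.15) − (0.00)(-0.10)] = 0.0825
  C_33 = (0.55)(0.65) − (-0.10)(-0.10) = 0.3475
det(I−A) = Σ_j (I−A)_1j·C_1j = (0.55)(0.5250) + (-0.10)(0.1350) + (0.00)(0.2350) = 0.27525
adj(I−A) = Cᵀ =
  [ 0.5250   0.0900   0.0150]
  [ 0.1350   0.4950   0.0825]
  [ 0.2350   0.2500   0.3475]
(I − A)⁻¹ = adj(I−A) / det(I−A) ≈
  [   1.9074     0.3270     0.0545]
  [   0.4905     1.7984     0.2997]
  [   0.8538     0.9083     1.2625]
Δx = (I − A)⁻¹ Δd with Δd having +60 in the Sporting Goods component and 0 elsewhere.
So Δx_3 = L_31 · (+60), where L_31 = adj(I−A)_31 / det(I−A) = 0.2350 / 0.27525.
Δx_3 = 0.2350 × (+60) / 0.27525 = 14.10 / 0.27525 ≈ 51.226.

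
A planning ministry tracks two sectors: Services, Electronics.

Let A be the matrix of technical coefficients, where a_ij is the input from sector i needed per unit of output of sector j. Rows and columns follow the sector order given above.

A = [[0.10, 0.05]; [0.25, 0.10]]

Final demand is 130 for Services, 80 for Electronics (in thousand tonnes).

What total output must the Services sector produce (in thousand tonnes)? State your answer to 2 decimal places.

x_1 = 151.72

I − A =
  [   0.90    -0.05]
  [  -0.25     0.90]
det(I−A) = (0.90)(0.90) − (-0.05)(-0.25) = 0.7975
adj(I−A) = [[0.90, 0.05], [0.25, 0.90]]
(I − A)⁻¹ = adj(I−A) / det(I−A) ≈
  [   1.1285     0.0627]
  [   0.3135     1.1285]
x = (I − A)⁻¹ d = adj(I−A)·d / det(I−A), with det(I−A) = 0.7975:
  x_1 = (0.90·130 + 0.05·80) / 0.7975 = 121.00 / 0.7975 ≈ 151.72
  x_2 = (0.25·130 + 0.90·80) / 0.7975 = 104.50 / 0.7975 ≈ 131.03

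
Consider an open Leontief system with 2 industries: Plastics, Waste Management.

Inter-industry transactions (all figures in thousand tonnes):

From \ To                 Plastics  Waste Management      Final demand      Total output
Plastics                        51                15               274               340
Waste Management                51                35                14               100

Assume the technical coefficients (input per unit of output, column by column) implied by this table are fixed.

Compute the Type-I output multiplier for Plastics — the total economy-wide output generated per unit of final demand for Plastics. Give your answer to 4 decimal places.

Technical coefficients a_ij = z_ij / X_j:
  a_11 = 51/340 = 0.15, a_21 = 51/340 = 0.15
  a_12 = 15/100 = 0.15, a_22 = 35/100 = 0.35
I − A =
  [   0.85    -0.15]
  [  -0.15     0.65]
det(I−A) = (0.85)(0.65) − (-0.15)(-0.15) = 0.5300
adj(I−A) = [[0.65, 0.15], [0.15, 0.85]]
(I − A)⁻¹ = adj(I−A) / det(I−A) ≈
  [   1.22642     0.28302]
  [   0.28302     1.60377]
The output multiplier for sector j is the column-j sum of the Leontief inverse (I − A)⁻¹ = adj(I−A) / det(I−A).
Column 1 of adj(I−A): (0.65, 0.15); det(I−A) = 0.5300.
m_1 = (0.65 + 0.15) / 0.5300 = 0.80 / 0.5300 ≈ 1.5094.

m_1 = 1.5094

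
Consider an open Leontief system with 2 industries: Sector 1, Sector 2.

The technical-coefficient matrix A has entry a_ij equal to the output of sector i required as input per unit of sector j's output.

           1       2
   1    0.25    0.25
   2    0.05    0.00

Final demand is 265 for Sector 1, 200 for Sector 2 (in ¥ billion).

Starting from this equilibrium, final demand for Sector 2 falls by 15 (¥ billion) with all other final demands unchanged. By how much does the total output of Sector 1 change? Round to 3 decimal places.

I − A =
  [   0.75    -0.25]
  [  -0.05     1.00]
det(I−A) = (0.75)(1.00) − (-0.25)(-0.05) = 0.7375
adj(I−A) = [[1.00, 0.25], [0.05, 0.75]]
(I − A)⁻¹ = adj(I−A) / det(I−A) ≈
  [   1.3559     0.3390]
  [   0.0678     1.0169]
Δx = (I − A)⁻¹ Δd with Δd having -15 in the Sector 2 component and 0 elsewhere.
So Δx_1 = L_12 · (-15), where L_12 = adj(I−A)_12 / det(I−A) = 0.25 / 0.7375.
Δx_1 = 0.25 × (-15) / 0.7375 = -3.75 / 0.7375 ≈ -5.085.

Δx_1 = -5.085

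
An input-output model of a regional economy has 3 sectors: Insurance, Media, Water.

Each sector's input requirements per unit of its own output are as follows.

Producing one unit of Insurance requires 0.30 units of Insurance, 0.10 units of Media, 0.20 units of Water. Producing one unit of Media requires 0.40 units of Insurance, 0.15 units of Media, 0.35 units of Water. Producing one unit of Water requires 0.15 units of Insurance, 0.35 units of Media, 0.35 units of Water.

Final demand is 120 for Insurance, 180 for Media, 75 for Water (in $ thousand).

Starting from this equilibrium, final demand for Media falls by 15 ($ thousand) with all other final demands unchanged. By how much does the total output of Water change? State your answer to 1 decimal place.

Δx_W = -22.5

I − A =
  [   0.70    -0.40    -0.15]
  [  -0.10     0.85    -0.35]
  [  -0.20    -0.35     0.65]
Cofactors of I−A, C_ij = (−1)^(i+j)·(minor ij) (rows/columns in the sector order above):
  C_11 = (0.85)(0.65) − (-0.35)(-0.35) = 0.4300
  C_12 = −[(-0.10)(0.65) − (-0.35)(-0.20)] = 0.1350
  C_13 = (-0.10)(-0.35) − (0.85)(-0.20) = 0.2050
  C_21 = −[(-0.40)(0.65) − (-0.15)(-0.35)] = 0.3125
  C_22 = (0.70)(0.65) − (-0.15)(-0.20) = 0.4250
  C_23 = −[(0.70)(-0.35) − (-0.40)(-0.20)] = 0.3250
  C_31 = (-0.40)(-0.35) − (-0.15)(0.85) = 0.2675
  C_32 = −[(0.70)(-0.35) − (-0.15)(-0.10)] = 0.2600
  C_33 = (0.70)(0.85) − (-0.40)(-0.10) = 0.5550
det(I−A) = Σ_j (I−A)_1j·C_1j = (0.70)(0.4300) + (-0.40)(0.1350) + (-0.15)(0.2050) = 0.21625
adj(I−A) = Cᵀ =
  [ 0.4300   0.3125   0.2675]
  [ 0.1350   0.4250   0.2600]
  [ 0.2050   0.3250   0.5550]
(I − A)⁻¹ = adj(I−A) / det(I−A) ≈
  [   1.9884     1.4451     1.2370]
  [   0.6243     1.9653     1.2023]
  [   0.9480     1.5029     2.5665]
Δx = (I − A)⁻¹ Δd with Δd having -15 in the Media component and 0 elsewhere.
So Δx_W = L_WM · (-15), where L_WM = adj(I−A)_WM / det(I−A) = 0.3250 / 0.21625.
Δx_W = 0.3250 × (-15) / 0.21625 = -4.875 / 0.21625 ≈ -22.5.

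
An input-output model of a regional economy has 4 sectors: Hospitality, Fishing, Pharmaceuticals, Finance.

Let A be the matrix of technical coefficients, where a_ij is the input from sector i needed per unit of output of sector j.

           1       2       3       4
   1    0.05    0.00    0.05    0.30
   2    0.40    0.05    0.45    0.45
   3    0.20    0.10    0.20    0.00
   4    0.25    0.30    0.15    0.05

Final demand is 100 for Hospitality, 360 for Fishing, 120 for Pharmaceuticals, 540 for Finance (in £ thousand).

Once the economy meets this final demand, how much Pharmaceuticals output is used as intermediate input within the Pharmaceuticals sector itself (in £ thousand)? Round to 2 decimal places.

I − A =
  [   0.95     0.00    -0.05    -0.30]
  [  -0.40     0.95    -0.45    -0.45]
  [  -0.20    -0.10     0.80     0.00]
  [  -0.25    -0.30    -0.15     0.95]
Compute the cofactors C_ij = (−1)^(i+j)·(3×3 minor ij) of I−A; the adjugate is their transpose:
adj(I−A) = Cᵀ =
  [ 0.564500   0.081250   0.121625   0.216750]
  [ 0.493000   0.643500   0.479125   0.460500]
  [ 0.202750   0.100750   0.621875   0.111750]
  [ 0.336250   0.240500   0.281500   0.667750]
det(I−A) = Σ_j (I−A)_1j·C_1j = (0.95)(0.564500) + (0.00)(0.493000) + (-0.05)(0.202750) + (-0.30)(0.336250) = 0.4252625
(I − A)⁻¹ = adj(I−A) / det(I−A) ≈
  [   1.3274     0.1911     0.2860     0.5097]
  [   1.1593     1.5132     1.1267     1.0829]
  [   0.4768     0.2369     1.4623     0.2628]
  [   0.7907     0.5655     0.6619     1.5702]
First solve x = (I − A)⁻¹ d = adj(I−A)·d / det(I−A); in particular x_3 = (0.202750·100 + 0.100750·360 + 0.621875·120 + 0.111750·540) / 0.4252625 = 191.515 / 0.4252625 ≈ 450.3454.
Intermediate flow from 3 to 3: z_33 = a_33 · x_3 = 0.20 × 191.515 / 0.4252625 = 38.303 / 0.4252625 ≈ 90.07.

z_33 = 90.07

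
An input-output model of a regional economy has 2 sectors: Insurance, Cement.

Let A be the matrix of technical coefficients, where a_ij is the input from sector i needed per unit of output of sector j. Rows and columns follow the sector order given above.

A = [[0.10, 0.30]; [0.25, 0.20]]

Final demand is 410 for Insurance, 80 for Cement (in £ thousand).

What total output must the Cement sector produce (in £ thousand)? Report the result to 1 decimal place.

x_2 = 270.5

I − A =
  [   0.90    -0.30]
  [  -0.25     0.80]
det(I−A) = (0.90)(0.80) − (-0.30)(-0.25) = 0.6450
adj(I−A) = [[0.80, 0.30], [0.25, 0.90]]
(I − A)⁻¹ = adj(I−A) / det(I−A) ≈
  [   1.2403     0.4651]
  [   0.3876     1.3953]
x = (I − A)⁻¹ d = adj(I−A)·d / det(I−A), with det(I−A) = 0.6450:
  x_1 = (0.80·410 + 0.30·80) / 0.6450 = 352.00 / 0.6450 ≈ 545.7
  x_2 = (0.25·410 + 0.90·80) / 0.6450 = 174.50 / 0.6450 ≈ 270.5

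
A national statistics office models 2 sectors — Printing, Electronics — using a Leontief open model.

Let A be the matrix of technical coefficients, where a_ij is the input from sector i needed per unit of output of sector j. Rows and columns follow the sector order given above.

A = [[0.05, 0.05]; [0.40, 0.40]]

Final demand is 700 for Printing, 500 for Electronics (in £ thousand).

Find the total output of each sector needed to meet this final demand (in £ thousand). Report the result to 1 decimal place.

I − A =
  [   0.95    -0.05]
  [  -0.40     0.60]
det(I−A) = (0.95)(0.60) − (-0.05)(-0.40) = 0.5500
adj(I−A) = [[0.60, 0.05], [0.40, 0.95]]
(I − A)⁻¹ = adj(I−A) / det(I−A) ≈
  [   1.0909     0.0909]
  [   0.7273     1.7273]
x = (I − A)⁻¹ d = adj(I−A)·d / det(I−A), with det(I−A) = 0.5500:
  x_1 = (0.60·700 + 0.05·500) / 0.5500 = 445.00 / 0.5500 ≈ 809.1
  x_2 = (0.40·700 + 0.95·500) / 0.5500 = 755.00 / 0.5500 ≈ 1372.7

x_1 = 809.1, x_2 = 1372.7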